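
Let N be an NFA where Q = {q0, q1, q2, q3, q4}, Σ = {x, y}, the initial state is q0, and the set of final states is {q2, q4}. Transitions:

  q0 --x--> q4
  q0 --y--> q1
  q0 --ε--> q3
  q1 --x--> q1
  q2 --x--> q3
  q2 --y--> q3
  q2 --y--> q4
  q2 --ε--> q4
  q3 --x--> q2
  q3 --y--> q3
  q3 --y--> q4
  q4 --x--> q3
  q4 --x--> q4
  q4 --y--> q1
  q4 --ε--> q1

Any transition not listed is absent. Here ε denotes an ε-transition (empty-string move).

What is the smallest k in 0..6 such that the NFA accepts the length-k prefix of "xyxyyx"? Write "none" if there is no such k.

Start: ε-closure({q0}) = {q0, q3}.
Read 'x': q0→{q4}, q3→{q2}; union {q2, q4}; ε-closure = {q1, q2, q4}.
None of the earlier sets intersect F, but {q1, q2, q4} does.

1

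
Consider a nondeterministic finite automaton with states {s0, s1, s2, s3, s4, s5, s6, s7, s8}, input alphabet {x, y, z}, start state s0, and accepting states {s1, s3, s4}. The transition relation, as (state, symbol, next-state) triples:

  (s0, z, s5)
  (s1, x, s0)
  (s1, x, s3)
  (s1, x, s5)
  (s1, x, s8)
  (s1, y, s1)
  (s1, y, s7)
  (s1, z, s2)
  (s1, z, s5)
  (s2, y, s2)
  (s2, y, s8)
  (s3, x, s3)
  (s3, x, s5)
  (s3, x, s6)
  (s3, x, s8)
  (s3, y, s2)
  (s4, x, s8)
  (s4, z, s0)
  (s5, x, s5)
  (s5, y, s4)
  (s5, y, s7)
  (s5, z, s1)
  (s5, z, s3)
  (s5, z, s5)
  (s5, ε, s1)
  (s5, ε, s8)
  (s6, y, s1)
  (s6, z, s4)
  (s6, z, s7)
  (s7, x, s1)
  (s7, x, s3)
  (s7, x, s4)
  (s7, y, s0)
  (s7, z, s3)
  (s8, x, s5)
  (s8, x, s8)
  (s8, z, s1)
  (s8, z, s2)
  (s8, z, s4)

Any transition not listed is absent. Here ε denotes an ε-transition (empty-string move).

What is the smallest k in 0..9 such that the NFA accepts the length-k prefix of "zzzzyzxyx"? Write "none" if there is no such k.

1

Start in {s0}.
Read 'z': s0→{s5}; union {s5}; ε-closure = {s1, s5, s8}.
None of the earlier sets intersect F, but {s1, s5, s8} does.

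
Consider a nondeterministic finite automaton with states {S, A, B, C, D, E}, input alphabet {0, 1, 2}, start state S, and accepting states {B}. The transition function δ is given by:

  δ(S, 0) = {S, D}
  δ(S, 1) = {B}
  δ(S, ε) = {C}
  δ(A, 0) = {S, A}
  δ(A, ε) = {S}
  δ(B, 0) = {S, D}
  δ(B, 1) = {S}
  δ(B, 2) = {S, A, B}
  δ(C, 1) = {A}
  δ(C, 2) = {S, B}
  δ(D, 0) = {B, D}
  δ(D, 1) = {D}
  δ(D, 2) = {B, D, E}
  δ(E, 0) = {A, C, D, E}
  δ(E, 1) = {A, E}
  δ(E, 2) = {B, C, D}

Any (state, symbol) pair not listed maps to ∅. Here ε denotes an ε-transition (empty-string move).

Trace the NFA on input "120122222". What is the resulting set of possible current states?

{S, A, B, C, D, E}

Start: ε-closure({S}) = {S, C}.
Read '1': S→{B}, C→{A}; union {A, B}; ε-closure = {S, A, B, C}.
Read '2': S→∅, A→∅, B→{S, A, B}, C→{S, B}; union {S, A, B}; ε-closure = {S, A, B, C}.
Read '0': S→{S, D}, A→{S, A}, B→{S, D}, C→∅; union {S, A, D}; ε-closure = {S, A, C, D}.
Read '1': S→{B}, A→∅, C→{A}, D→{D}; union {A, B, D}; ε-closure = {S, A, B, C, D}.
Read '2': S→∅, A→∅, B→{S, A, B}, C→{S, B}, D→{B, D, E}; union {S, A, B, D, E}; ε-closure = {S, A, B, C, D, E}.
Read '2': S→∅, A→∅, B→{S, A, B}, C→{S, B}, D→{B, D, E}, E→{B, C, D}; now {S, A, B, C, D, E}.
Read '2': S→∅, A→∅, B→{S, A, B}, C→{S, B}, D→{B, D, E}, E→{B, C, D}; now {S, A, B, C, D, E}.
Read '2': S→∅, A→∅, B→{S, A, B}, C→{S, B}, D→{B, D, E}, E→{B, C, D}; now {S, A, B, C, D, E}.
Read '2': S→∅, A→∅, B→{S, A, B}, C→{S, B}, D→{B, D, E}, E→{B, C, D}; now {S, A, B, C, D, E}.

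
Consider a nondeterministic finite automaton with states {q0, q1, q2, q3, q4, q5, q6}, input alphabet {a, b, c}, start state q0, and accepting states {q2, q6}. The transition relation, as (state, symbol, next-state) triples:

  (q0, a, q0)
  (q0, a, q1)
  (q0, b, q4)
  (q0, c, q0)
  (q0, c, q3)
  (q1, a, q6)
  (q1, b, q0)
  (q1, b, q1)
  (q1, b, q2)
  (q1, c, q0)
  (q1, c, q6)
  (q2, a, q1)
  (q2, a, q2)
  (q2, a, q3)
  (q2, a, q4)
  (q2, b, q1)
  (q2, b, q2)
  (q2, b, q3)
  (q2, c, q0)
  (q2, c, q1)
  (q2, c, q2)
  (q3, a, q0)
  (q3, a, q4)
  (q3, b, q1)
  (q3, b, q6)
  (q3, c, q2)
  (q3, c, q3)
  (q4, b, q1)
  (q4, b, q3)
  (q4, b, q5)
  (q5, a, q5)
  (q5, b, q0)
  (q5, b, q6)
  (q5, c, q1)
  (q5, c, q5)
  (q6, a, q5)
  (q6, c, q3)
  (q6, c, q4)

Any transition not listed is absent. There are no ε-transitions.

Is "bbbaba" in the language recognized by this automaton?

Yes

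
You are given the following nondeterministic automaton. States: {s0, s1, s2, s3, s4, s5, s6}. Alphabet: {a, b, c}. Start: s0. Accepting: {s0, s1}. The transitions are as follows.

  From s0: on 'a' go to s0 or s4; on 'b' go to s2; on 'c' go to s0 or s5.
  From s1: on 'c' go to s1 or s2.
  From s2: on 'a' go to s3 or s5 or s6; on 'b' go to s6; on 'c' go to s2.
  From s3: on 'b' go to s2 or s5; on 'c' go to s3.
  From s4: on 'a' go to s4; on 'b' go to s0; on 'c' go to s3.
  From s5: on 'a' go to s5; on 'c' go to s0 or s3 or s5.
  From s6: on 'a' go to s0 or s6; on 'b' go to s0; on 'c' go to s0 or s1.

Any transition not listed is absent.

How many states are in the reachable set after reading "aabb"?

Start in {s0}.
Read 'a': s0→{s0, s4}; now {s0, s4}.
Read 'a': s0→{s0, s4}, s4→{s4}; now {s0, s4}.
Read 'b': s0→{s2}, s4→{s0}; now {s0, s2}.
Read 'b': s0→{s2}, s2→{s6}; now {s2, s6}.
That set has 2 states.

2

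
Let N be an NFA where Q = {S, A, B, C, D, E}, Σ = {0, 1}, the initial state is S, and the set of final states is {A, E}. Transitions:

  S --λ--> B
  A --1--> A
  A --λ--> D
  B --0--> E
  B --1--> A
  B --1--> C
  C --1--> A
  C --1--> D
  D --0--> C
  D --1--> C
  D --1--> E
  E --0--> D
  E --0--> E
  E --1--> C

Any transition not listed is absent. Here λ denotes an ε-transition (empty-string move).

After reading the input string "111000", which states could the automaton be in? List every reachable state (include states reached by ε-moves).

Start: ε-closure({S}) = {S, B}.
Read '1': S→∅, B→{A, C}; union {A, C}; ε-closure = {A, C, D}.
Read '1': A→{A}, C→{A, D}, D→{C, E}; now {A, C, D, E}.
Read '1': A→{A}, C→{A, D}, D→{C, E}, E→{C}; now {A, C, D, E}.
Read '0': A→∅, C→∅, D→{C}, E→{D, E}; now {C, D, E}.
Read '0': C→∅, D→{C}, E→{D, E}; now {C, D, E}.
Read '0': C→∅, D→{C}, E→{D, E}; now {C, D, E}.

{C, D, E}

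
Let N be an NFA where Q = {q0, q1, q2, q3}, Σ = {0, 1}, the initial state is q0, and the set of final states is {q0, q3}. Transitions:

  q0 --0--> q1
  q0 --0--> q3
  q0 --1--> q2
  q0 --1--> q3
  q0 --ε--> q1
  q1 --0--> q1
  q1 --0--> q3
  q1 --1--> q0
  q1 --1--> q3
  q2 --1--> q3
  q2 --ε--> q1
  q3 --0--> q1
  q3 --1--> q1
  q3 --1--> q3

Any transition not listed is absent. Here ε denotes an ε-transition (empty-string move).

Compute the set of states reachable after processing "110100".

Start: ε-closure({q0}) = {q0, q1}.
Read '1': {q0, q1} → {q0, q1, q2, q3}.
Read '1': {q0, q1, q2, q3} → {q0, q1, q2, q3}.
Read '0': {q0, q1, q2, q3} → {q1, q3}.
Read '1': {q1, q3} → {q0, q1, q3}.
Read '0': {q0, q1, q3} → {q1, q3}.
Read '0': {q1, q3} → {q1, q3}.

{q1, q3}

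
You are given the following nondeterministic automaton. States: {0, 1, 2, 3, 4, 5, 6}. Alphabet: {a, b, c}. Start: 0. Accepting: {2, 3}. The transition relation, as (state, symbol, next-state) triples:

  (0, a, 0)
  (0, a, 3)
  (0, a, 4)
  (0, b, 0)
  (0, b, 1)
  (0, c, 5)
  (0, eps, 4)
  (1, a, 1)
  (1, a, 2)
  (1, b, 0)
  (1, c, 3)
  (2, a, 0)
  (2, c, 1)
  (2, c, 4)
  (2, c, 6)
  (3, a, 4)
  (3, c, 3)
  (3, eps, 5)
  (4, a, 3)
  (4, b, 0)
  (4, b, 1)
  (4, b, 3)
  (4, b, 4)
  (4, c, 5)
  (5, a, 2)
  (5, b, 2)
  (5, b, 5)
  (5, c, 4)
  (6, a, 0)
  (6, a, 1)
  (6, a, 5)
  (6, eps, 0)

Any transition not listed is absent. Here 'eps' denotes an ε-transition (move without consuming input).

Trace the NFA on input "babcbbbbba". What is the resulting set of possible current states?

{0, 1, 2, 3, 4, 5}

Start: ε-closure({0}) = {0, 4}.
Read 'b': {0, 4} → {0, 1, 3, 4, 5}.
Read 'a': {0, 1, 3, 4, 5} → {0, 1, 2, 3, 4, 5}.
Read 'b': {0, 1, 2, 3, 4, 5} → {0, 1, 2, 3, 4, 5}.
Read 'c': {0, 1, 2, 3, 4, 5} → {0, 1, 3, 4, 5, 6}.
Read 'b': {0, 1, 3, 4, 5, 6} → {0, 1, 2, 3, 4, 5}.
Read 'b': {0, 1, 2, 3, 4, 5} → {0, 1, 2, 3, 4, 5}.
Read 'b': {0, 1, 2, 3, 4, 5} → {0, 1, 2, 3, 4, 5}.
Read 'b': {0, 1, 2, 3, 4, 5} → {0, 1, 2, 3, 4, 5}.
Read 'b': {0, 1, 2, 3, 4, 5} → {0, 1, 2, 3, 4, 5}.
Read 'a': {0, 1, 2, 3, 4, 5} → {0, 1, 2, 3, 4, 5}.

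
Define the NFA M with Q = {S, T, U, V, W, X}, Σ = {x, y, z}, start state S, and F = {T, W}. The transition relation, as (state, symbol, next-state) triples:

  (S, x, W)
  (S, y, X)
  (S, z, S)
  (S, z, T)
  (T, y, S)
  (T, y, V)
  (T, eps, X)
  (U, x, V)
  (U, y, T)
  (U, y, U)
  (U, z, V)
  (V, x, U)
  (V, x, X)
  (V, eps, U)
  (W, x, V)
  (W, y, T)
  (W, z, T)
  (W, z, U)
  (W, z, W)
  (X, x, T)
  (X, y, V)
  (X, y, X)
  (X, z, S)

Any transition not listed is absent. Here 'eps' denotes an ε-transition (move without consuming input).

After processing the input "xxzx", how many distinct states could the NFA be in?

3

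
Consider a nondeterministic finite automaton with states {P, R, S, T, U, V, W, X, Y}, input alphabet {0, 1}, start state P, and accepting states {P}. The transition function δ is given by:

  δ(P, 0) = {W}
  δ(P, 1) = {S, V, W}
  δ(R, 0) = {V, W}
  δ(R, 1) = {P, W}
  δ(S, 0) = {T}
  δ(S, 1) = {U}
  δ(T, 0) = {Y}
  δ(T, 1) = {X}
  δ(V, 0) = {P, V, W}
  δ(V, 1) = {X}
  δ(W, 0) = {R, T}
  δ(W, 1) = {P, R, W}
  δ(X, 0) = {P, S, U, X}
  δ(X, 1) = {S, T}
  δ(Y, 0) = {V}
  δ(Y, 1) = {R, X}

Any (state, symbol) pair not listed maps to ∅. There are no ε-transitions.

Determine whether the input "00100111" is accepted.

Start in {P}.
Read '0': {P} → {W}.
Read '0': {W} → {R, T}.
Read '1': {R, T} → {P, W, X}.
Read '0': {P, W, X} → {P, R, S, T, U, W, X}.
Read '0': {P, R, S, T, U, W, X} → {P, R, S, T, U, V, W, X, Y}.
Read '1': {P, R, S, T, U, V, W, X, Y} → {P, R, S, T, U, V, W, X}.
Read '1': {P, R, S, T, U, V, W, X} → {P, R, S, T, U, V, W, X}.
Read '1': {P, R, S, T, U, V, W, X} → {P, R, S, T, U, V, W, X}.
The final set {P, R, S, T, U, V, W, X} contains the accepting state P.

Yes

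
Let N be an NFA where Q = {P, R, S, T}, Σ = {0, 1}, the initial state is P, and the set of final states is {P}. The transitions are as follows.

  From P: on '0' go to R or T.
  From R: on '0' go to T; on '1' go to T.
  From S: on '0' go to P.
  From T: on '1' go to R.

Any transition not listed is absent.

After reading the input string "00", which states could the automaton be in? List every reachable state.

{T}

Start in {P}.
Read '0': P→{R, T}; now {R, T}.
Read '0': R→{T}, T→∅; now {T}.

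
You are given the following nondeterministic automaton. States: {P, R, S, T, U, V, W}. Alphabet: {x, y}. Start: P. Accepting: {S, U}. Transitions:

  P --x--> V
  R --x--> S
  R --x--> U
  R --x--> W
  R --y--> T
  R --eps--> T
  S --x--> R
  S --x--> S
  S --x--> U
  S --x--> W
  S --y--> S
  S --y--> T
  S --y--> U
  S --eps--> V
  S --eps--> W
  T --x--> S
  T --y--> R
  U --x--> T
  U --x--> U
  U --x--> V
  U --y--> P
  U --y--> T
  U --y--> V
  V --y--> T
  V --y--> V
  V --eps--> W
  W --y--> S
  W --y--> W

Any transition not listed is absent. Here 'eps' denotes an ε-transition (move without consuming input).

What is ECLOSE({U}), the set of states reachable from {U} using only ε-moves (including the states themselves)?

{U}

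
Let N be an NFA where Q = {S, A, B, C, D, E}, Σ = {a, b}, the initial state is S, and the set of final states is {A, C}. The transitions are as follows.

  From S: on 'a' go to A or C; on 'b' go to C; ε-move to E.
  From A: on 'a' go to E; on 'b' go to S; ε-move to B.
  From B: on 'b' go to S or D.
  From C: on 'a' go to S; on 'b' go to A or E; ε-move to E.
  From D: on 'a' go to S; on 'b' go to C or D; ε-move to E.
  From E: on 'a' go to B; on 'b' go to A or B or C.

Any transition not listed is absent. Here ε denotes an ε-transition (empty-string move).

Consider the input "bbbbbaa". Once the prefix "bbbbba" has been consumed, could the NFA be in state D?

No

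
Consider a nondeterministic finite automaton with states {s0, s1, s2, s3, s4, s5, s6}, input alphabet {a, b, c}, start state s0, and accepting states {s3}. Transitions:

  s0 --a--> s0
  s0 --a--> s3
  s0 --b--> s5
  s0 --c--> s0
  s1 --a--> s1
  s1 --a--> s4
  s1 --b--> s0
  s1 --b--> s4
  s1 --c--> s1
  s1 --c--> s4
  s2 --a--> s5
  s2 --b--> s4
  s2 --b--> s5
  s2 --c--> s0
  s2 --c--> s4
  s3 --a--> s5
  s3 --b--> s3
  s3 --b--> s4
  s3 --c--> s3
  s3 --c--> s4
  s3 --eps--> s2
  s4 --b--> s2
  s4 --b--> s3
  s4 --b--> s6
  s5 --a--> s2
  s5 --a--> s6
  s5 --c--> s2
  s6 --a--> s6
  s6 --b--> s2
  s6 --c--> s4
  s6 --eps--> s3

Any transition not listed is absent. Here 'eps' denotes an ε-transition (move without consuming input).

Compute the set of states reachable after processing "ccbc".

Start in {s0}.
Read 'c': {s0} → {s0}.
Read 'c': {s0} → {s0}.
Read 'b': {s0} → {s5}.
Read 'c': {s5} → {s2}.

{s2}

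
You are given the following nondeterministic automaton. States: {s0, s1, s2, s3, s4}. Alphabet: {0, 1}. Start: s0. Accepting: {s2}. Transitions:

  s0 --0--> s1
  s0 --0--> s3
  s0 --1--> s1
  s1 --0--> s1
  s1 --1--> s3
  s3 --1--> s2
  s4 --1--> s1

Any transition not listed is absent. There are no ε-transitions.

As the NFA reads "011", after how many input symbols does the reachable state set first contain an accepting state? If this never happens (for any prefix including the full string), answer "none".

2

Start in {s0}.
Read '0': s0→{s1, s3}; now {s1, s3}.
Read '1': s1→{s3}, s3→{s2}; now {s2, s3}.
None of the earlier sets intersect F, but {s2, s3} does.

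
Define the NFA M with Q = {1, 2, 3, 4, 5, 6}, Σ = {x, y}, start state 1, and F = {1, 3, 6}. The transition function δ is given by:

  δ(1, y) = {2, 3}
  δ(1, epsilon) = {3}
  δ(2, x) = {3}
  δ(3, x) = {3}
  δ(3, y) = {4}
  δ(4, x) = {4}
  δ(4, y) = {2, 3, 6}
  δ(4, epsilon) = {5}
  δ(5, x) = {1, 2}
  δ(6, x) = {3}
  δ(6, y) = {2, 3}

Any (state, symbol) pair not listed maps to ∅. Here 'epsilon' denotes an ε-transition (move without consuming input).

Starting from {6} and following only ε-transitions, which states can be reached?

Begin with {6}.
No ε-moves leave this set, so the closure equals the set itself.

{6}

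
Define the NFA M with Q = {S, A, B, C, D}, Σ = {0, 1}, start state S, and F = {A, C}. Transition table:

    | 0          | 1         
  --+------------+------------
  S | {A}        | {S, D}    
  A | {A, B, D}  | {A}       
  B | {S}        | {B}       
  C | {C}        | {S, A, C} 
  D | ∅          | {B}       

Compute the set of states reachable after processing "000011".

Start in {S}.
Read '0': {S} → {A}.
Read '0': {A} → {A, B, D}.
Read '0': {A, B, D} → {S, A, B, D}.
Read '0': {S, A, B, D} → {S, A, B, D}.
Read '1': {S, A, B, D} → {S, A, B, D}.
Read '1': {S, A, B, D} → {S, A, B, D}.

{S, A, B, D}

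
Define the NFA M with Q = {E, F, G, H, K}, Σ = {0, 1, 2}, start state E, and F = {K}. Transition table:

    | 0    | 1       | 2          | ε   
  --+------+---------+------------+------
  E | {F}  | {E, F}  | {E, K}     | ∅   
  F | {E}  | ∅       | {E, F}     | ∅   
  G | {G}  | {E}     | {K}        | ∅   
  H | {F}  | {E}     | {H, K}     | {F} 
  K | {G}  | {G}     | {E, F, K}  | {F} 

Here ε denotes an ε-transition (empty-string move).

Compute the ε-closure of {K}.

{F, K}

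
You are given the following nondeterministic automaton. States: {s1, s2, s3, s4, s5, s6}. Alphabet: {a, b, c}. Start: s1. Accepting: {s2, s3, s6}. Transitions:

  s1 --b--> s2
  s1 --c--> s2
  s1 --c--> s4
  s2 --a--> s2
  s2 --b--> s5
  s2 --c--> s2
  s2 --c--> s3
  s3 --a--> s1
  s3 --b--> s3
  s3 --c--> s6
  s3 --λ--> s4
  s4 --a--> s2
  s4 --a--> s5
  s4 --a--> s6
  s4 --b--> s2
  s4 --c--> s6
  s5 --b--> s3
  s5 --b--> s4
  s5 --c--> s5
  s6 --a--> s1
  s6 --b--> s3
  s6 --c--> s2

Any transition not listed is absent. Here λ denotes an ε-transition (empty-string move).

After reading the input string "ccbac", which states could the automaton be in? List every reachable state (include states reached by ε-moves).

{s2, s3, s4, s5}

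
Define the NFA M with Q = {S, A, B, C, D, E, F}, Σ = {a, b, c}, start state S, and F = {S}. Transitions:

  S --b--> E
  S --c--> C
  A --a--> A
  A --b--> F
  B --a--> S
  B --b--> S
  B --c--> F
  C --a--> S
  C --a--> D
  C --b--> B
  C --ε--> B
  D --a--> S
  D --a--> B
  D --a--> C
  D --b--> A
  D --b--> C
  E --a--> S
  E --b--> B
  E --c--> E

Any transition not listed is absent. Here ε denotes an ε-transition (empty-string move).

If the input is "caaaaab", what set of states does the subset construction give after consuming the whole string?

Start in {S}.
Read 'c': S→{C}; union {C}; ε-closure = {B, C}.
Read 'a': B→{S}, C→{S, D}; now {S, D}.
Read 'a': S→∅, D→{S, B, C}; now {S, B, C}.
Read 'a': S→∅, B→{S}, C→{S, D}; now {S, D}.
Read 'a': S→∅, D→{S, B, C}; now {S, B, C}.
Read 'a': S→∅, B→{S}, C→{S, D}; now {S, D}.
Read 'b': S→{E}, D→{A, C}; union {A, C, E}; ε-closure = {A, B, C, E}.

{A, B, C, E}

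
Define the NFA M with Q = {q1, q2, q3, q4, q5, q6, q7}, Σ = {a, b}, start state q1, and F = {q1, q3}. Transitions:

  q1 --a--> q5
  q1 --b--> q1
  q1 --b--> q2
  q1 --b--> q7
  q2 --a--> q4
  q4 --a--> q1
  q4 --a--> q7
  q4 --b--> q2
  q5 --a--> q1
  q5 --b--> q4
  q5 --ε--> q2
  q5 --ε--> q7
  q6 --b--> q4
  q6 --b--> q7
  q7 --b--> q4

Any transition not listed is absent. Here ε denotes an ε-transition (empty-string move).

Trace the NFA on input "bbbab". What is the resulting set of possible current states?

Start in {q1}.
Read 'b': q1→{q1, q2, q7}; now {q1, q2, q7}.
Read 'b': q1→{q1, q2, q7}, q2→∅, q7→{q4}; now {q1, q2, q4, q7}.
Read 'b': q1→{q1, q2, q7}, q2→∅, q4→{q2}, q7→{q4}; now {q1, q2, q4, q7}.
Read 'a': q1→{q5}, q2→{q4}, q4→{q1, q7}, q7→∅; union {q1, q4, q5, q7}; ε-closure = {q1, q2, q4, q5, q7}.
Read 'b': q1→{q1, q2, q7}, q2→∅, q4→{q2}, q5→{q4}, q7→{q4}; now {q1, q2, q4, q7}.

{q1, q2, q4, q7}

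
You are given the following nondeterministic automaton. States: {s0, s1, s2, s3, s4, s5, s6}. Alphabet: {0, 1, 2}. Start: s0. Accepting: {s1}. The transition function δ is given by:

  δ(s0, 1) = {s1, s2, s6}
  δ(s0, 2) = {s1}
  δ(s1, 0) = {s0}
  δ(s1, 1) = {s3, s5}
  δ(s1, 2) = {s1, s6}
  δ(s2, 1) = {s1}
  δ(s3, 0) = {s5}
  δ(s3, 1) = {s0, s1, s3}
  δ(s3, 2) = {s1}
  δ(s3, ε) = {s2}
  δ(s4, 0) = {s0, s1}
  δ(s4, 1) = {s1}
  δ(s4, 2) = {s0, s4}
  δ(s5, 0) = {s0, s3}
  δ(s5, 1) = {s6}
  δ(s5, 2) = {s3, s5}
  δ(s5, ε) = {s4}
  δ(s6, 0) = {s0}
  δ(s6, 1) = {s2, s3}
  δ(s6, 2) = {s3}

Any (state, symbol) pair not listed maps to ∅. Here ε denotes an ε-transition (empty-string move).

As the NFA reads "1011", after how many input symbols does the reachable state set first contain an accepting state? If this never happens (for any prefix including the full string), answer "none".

Start in {s0}.
Read '1': {s0} → {s1, s2, s6}.
None of the earlier sets intersect F, but {s1, s2, s6} does.

1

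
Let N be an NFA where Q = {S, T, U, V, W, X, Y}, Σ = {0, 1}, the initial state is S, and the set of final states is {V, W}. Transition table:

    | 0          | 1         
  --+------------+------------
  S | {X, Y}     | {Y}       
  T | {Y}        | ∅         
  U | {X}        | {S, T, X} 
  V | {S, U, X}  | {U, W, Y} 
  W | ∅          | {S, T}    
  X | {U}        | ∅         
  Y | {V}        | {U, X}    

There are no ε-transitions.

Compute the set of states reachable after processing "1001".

{S, T, X, Y}

Start in {S}.
Read '1': {S} → {Y}.
Read '0': {Y} → {V}.
Read '0': {V} → {S, U, X}.
Read '1': {S, U, X} → {S, T, X, Y}.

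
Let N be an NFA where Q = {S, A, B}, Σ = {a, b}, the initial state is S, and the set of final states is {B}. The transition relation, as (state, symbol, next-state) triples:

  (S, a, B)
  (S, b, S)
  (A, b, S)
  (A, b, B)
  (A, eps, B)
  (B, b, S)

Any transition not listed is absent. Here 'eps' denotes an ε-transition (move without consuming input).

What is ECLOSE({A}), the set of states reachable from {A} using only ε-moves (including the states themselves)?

Begin with {A}.
ε-move A → B; add B.

{A, B}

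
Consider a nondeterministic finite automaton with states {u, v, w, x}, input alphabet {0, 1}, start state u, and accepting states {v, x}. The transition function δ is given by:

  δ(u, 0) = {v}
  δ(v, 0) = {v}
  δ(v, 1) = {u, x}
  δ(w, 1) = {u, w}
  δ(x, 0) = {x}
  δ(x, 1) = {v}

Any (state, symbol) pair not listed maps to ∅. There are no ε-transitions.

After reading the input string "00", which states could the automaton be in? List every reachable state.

{v}

Start in {u}.
Read '0': {u} → {v}.
Read '0': {v} → {v}.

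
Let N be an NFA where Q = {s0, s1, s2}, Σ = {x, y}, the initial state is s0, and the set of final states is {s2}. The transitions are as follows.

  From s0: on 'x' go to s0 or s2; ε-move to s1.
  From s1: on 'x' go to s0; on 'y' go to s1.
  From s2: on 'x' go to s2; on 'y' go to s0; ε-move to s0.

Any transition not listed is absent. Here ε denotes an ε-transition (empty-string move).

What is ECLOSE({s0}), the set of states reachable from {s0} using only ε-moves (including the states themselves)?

{s0, s1}

Begin with {s0}.
ε-move s0 → s1; add s1.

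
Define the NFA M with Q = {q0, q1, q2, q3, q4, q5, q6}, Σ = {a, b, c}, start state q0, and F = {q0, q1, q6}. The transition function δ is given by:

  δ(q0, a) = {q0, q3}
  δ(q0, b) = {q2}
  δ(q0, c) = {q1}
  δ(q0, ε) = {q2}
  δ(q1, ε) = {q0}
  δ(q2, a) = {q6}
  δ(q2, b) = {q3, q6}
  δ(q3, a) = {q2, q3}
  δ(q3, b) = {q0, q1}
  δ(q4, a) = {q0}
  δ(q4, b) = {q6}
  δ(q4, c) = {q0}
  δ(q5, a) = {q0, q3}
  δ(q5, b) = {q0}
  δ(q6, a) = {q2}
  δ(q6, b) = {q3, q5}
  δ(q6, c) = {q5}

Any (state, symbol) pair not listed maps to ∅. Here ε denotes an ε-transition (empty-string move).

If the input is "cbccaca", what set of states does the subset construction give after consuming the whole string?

Start: ε-closure({q0}) = {q0, q2}.
Read 'c': {q0, q2} → {q0, q1, q2}.
Read 'b': {q0, q1, q2} → {q2, q3, q6}.
Read 'c': {q2, q3, q6} → {q5}.
Read 'c': {q5} → ∅.
The set is empty and remains empty for the remaining 3 symbols.

∅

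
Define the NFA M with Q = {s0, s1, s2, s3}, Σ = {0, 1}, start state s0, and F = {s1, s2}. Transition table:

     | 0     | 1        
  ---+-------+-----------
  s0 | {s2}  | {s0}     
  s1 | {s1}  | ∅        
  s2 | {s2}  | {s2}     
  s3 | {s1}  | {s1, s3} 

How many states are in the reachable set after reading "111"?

1

Start in {s0}.
Read '1': {s0} → {s0}.
Read '1': {s0} → {s0}.
Read '1': {s0} → {s0}.
That set has 1 state.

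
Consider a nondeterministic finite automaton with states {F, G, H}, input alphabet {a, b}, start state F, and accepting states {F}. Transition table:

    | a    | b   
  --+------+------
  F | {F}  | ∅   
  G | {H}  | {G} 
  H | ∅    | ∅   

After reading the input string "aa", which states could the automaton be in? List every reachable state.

{F}

Start in {F}.
Read 'a': F→{F}; now {F}.
Read 'a': F→{F}; now {F}.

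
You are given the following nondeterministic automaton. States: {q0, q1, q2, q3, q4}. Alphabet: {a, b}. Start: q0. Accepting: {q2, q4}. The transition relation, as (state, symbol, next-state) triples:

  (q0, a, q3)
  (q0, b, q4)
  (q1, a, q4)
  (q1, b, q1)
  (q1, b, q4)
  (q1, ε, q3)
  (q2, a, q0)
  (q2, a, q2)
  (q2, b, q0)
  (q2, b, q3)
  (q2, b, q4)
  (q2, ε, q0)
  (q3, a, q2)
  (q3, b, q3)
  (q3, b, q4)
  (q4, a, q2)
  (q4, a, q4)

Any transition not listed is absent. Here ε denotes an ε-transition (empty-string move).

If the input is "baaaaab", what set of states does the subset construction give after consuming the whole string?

{q0, q3, q4}

Start in {q0}.
Read 'b': q0→{q4}; now {q4}.
Read 'a': q4→{q2, q4}; union {q2, q4}; ε-closure = {q0, q2, q4}.
Read 'a': q0→{q3}, q2→{q0, q2}, q4→{q2, q4}; now {q0, q2, q3, q4}.
Read 'a': q0→{q3}, q2→{q0, q2}, q3→{q2}, q4→{q2, q4}; now {q0, q2, q3, q4}.
Read 'a': q0→{q3}, q2→{q0, q2}, q3→{q2}, q4→{q2, q4}; now {q0, q2, q3, q4}.
Read 'a': q0→{q3}, q2→{q0, q2}, q3→{q2}, q4→{q2, q4}; now {q0, q2, q3, q4}.
Read 'b': q0→{q4}, q2→{q0, q3, q4}, q3→{q3, q4}, q4→∅; now {q0, q3, q4}.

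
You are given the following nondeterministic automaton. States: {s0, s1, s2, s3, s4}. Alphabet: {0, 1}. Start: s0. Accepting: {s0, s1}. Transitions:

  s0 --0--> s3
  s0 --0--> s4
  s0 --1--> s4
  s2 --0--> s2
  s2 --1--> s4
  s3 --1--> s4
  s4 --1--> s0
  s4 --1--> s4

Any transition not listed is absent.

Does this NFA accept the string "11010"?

Start in {s0}.
Read '1': s0→{s4}; now {s4}.
Read '1': s4→{s0, s4}; now {s0, s4}.
Read '0': s0→{s3, s4}, s4→∅; now {s3, s4}.
Read '1': s3→{s4}, s4→{s0, s4}; now {s0, s4}.
Read '0': s0→{s3, s4}, s4→∅; now {s3, s4}.
The final set {s3, s4} contains no accepting state.

No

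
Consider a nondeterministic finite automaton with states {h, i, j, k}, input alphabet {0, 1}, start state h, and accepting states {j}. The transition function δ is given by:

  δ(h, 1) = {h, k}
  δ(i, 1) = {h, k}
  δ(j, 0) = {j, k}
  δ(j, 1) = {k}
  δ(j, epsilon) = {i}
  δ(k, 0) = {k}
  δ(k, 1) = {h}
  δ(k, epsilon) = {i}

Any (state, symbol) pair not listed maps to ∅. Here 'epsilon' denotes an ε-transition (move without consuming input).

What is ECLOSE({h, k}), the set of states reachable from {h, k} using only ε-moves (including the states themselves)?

Begin with {h, k}.
ε-move k → i; add i.

{h, i, k}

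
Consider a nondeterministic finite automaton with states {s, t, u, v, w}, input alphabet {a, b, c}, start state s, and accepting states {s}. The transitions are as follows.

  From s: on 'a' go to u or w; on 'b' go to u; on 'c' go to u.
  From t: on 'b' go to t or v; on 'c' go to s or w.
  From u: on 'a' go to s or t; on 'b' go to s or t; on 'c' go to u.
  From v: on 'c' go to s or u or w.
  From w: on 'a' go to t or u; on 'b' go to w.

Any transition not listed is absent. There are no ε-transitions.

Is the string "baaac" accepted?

Yes

Start in {s}.
Read 'b': s→{u}; now {u}.
Read 'a': u→{s, t}; now {s, t}.
Read 'a': s→{u, w}, t→∅; now {u, w}.
Read 'a': u→{s, t}, w→{t, u}; now {s, t, u}.
Read 'c': s→{u}, t→{s, w}, u→{u}; now {s, u, w}.
The final set {s, u, w} contains the accepting state s.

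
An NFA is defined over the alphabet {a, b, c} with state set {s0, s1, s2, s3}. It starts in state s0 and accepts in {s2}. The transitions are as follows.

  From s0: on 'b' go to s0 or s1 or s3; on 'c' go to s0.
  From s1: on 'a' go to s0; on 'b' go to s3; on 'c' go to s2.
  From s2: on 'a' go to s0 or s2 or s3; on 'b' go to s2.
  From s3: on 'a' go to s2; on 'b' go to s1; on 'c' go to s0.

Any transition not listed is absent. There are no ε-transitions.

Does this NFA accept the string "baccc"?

Start in {s0}.
Read 'b': {s0} → {s0, s1, s3}.
Read 'a': {s0, s1, s3} → {s0, s2}.
Read 'c': {s0, s2} → {s0}.
Read 'c': {s0} → {s0}.
Read 'c': {s0} → {s0}.
The final set {s0} contains no accepting state.

No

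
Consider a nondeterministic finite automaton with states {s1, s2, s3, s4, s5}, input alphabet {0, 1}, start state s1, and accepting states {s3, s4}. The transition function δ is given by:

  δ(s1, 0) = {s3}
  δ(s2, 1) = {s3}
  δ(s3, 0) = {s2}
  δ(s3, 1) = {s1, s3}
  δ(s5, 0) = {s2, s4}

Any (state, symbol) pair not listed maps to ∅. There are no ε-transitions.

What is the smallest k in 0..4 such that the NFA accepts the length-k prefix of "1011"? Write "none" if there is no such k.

none

Start in {s1}.
Read '1': s1→∅; now ∅.
The set is empty and remains empty for the remaining 3 symbols.
No reachable set along the way intersects F.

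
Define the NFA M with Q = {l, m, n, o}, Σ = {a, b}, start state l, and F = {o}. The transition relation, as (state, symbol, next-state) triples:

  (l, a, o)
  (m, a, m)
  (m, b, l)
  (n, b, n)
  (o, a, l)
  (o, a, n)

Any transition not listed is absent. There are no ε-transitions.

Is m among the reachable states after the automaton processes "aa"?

Start in {l}.
Read 'a': {l} → {o}.
Read 'a': {o} → {l, n}.
State m is not in {l, n}.

No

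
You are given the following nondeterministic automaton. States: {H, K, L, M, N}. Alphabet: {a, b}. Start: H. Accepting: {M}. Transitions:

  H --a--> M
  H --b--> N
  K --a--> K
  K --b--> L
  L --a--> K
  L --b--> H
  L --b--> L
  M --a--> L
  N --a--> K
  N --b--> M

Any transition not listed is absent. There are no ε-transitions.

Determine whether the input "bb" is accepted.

Start in {H}.
Read 'b': H→{N}; now {N}.
Read 'b': N→{M}; now {M}.
The final set {M} contains the accepting state M.

Yes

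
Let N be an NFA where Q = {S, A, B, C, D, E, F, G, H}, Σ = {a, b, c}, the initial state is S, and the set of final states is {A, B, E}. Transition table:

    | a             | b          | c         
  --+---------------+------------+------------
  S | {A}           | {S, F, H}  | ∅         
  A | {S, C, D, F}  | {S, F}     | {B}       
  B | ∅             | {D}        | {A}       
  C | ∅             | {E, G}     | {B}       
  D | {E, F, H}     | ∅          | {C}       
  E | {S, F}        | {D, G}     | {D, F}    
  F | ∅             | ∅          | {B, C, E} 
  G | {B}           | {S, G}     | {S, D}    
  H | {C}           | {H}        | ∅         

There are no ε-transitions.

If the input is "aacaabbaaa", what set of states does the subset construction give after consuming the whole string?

Start in {S}.
Read 'a': {S} → {A}.
Read 'a': {A} → {S, C, D, F}.
Read 'c': {S, C, D, F} → {B, C, E}.
Read 'a': {B, C, E} → {S, F}.
Read 'a': {S, F} → {A}.
Read 'b': {A} → {S, F}.
Read 'b': {S, F} → {S, F, H}.
Read 'a': {S, F, H} → {A, C}.
Read 'a': {A, C} → {S, C, D, F}.
Read 'a': {S, C, D, F} → {A, E, F, H}.

{A, E, F, H}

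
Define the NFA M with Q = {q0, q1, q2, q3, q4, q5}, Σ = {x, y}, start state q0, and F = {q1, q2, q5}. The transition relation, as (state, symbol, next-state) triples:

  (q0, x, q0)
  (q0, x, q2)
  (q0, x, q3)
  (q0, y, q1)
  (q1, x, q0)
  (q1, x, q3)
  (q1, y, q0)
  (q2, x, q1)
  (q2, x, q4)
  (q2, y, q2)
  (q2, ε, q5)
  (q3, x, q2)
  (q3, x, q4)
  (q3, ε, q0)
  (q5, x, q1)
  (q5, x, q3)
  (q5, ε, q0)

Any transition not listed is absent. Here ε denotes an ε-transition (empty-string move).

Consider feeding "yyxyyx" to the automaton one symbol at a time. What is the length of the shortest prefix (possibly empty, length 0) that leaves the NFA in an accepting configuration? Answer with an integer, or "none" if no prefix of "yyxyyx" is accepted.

1

Start in {q0}.
Read 'y': q0→{q1}; now {q1}.
None of the earlier sets intersect F, but {q1} does.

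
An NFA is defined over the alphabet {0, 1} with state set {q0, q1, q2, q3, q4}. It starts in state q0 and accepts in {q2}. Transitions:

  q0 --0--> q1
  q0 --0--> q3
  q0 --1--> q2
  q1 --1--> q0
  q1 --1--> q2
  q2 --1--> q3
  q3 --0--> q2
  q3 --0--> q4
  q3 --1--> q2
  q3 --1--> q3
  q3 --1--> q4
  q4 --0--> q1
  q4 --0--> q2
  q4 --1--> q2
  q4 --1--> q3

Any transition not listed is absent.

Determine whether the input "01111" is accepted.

Start in {q0}.
Read '0': q0→{q1, q3}; now {q1, q3}.
Read '1': q1→{q0, q2}, q3→{q2, q3, q4}; now {q0, q2, q3, q4}.
Read '1': q0→{q2}, q2→{q3}, q3→{q2, q3, q4}, q4→{q2, q3}; now {q2, q3, q4}.
Read '1': q2→{q3}, q3→{q2, q3, q4}, q4→{q2, q3}; now {q2, q3, q4}.
Read '1': q2→{q3}, q3→{q2, q3, q4}, q4→{q2, q3}; now {q2, q3, q4}.
The final set {q2, q3, q4} contains the accepting state q2.

Yes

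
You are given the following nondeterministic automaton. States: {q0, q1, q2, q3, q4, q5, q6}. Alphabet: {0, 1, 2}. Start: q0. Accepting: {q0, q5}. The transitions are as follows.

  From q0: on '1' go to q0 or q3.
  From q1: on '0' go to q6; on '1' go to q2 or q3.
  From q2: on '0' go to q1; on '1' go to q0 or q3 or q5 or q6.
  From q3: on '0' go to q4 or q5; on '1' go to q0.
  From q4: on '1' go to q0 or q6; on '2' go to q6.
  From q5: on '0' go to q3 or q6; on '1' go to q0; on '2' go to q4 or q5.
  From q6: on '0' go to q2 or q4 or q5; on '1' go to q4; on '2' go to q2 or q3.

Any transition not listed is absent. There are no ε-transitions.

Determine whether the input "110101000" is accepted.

Yes

Start in {q0}.
Read '1': q0→{q0, q3}; now {q0, q3}.
Read '1': q0→{q0, q3}, q3→{q0}; now {q0, q3}.
Read '0': q0→∅, q3→{q4, q5}; now {q4, q5}.
Read '1': q4→{q0, q6}, q5→{q0}; now {q0, q6}.
Read '0': q0→∅, q6→{q2, q4, q5}; now {q2, q4, q5}.
Read '1': q2→{q0, q3, q5, q6}, q4→{q0, q6}, q5→{q0}; now {q0, q3, q5, q6}.
Read '0': q0→∅, q3→{q4, q5}, q5→{q3, q6}, q6→{q2, q4, q5}; now {q2, q3, q4, q5, q6}.
Read '0': q2→{q1}, q3→{q4, q5}, q4→∅, q5→{q3, q6}, q6→{q2, q4, q5}; now {q1, q2, q3, q4, q5, q6}.
Read '0': q1→{q6}, q2→{q1}, q3→{q4, q5}, q4→∅, q5→{q3, q6}, q6→{q2, q4, q5}; now {q1, q2, q3, q4, q5, q6}.
The final set {q1, q2, q3, q4, q5, q6} contains the accepting state q5.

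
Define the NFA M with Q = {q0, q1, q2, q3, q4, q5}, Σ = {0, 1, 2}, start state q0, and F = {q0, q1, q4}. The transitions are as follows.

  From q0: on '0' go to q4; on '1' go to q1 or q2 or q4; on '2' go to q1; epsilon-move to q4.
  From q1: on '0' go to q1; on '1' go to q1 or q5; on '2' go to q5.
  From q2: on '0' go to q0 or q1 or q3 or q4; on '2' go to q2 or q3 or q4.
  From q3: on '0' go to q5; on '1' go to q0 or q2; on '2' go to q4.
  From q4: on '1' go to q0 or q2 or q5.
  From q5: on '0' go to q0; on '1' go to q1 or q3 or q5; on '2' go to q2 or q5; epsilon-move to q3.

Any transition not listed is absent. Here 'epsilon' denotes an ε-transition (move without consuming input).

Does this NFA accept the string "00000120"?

No

Start: ε-closure({q0}) = {q0, q4}.
Read '0': {q0, q4} → {q4}.
Read '0': {q4} → ∅.
The set is empty and remains empty for the remaining 6 symbols.
The final set ∅ contains no accepting state.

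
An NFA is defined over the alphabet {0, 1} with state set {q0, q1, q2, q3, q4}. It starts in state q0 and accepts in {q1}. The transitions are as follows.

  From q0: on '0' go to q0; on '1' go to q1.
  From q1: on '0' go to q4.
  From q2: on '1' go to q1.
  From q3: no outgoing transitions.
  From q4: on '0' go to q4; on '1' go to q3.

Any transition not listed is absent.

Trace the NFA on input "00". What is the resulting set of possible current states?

Start in {q0}.
Read '0': q0→{q0}; now {q0}.
Read '0': q0→{q0}; now {q0}.

{q0}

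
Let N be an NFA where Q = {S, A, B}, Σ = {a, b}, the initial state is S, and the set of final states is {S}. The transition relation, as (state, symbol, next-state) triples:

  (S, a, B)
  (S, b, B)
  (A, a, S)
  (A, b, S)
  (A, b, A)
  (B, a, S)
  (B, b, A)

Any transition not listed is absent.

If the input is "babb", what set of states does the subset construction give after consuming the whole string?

{A}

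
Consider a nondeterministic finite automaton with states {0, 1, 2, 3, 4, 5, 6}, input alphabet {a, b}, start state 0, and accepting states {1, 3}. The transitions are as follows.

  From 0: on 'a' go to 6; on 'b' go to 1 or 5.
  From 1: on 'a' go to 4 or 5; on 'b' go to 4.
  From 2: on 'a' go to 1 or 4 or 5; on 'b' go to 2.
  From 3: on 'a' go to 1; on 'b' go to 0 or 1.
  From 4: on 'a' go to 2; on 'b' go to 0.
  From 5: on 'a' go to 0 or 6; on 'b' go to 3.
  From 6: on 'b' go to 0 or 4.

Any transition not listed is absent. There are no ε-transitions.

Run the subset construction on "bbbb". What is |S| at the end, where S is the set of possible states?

3

Start in {0}.
Read 'b': 0→{1, 5}; now {1, 5}.
Read 'b': 1→{4}, 5→{3}; now {3, 4}.
Read 'b': 3→{0, 1}, 4→{0}; now {0, 1}.
Read 'b': 0→{1, 5}, 1→{4}; now {1, 4, 5}.
That set has 3 states.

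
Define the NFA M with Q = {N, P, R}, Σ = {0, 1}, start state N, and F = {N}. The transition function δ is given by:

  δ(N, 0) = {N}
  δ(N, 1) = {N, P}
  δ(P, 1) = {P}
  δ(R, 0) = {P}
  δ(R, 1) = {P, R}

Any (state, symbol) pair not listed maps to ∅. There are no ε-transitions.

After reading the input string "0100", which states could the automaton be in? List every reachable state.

{N}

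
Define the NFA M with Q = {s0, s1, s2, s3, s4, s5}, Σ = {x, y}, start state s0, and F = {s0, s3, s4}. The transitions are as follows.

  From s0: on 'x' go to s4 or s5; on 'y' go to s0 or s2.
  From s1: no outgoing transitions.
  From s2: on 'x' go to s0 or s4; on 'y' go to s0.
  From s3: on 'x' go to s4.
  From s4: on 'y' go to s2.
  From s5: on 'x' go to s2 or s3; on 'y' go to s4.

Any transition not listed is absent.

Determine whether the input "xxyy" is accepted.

Start in {s0}.
Read 'x': {s0} → {s4, s5}.
Read 'x': {s4, s5} → {s2, s3}.
Read 'y': {s2, s3} → {s0}.
Read 'y': {s0} → {s0, s2}.
The final set {s0, s2} contains the accepting state s0.

Yes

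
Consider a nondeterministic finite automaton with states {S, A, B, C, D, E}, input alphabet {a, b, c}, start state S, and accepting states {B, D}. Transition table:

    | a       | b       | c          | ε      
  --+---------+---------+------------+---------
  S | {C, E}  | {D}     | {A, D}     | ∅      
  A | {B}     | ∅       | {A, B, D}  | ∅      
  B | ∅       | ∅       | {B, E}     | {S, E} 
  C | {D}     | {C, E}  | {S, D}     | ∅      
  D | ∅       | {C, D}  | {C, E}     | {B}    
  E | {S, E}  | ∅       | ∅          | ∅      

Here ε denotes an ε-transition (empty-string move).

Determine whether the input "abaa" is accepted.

Start in {S}.
Read 'a': S→{C, E}; now {C, E}.
Read 'b': C→{C, E}, E→∅; now {C, E}.
Read 'a': C→{D}, E→{S, E}; union {S, D, E}; ε-closure = {S, B, D, E}.
Read 'a': S→{C, E}, B→∅, D→∅, E→{S, E}; now {S, C, E}.
The final set {S, C, E} contains no accepting state.

No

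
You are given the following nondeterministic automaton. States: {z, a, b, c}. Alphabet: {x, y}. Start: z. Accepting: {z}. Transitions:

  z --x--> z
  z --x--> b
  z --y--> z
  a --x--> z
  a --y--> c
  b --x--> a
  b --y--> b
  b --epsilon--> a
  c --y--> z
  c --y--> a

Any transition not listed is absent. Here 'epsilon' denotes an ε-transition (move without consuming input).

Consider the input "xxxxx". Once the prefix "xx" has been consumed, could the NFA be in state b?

Start in {z}.
Read 'x': z→{z, b}; union {z, b}; ε-closure = {z, a, b}.
Read 'x': z→{z, b}, a→{z}, b→{a}; now {z, a, b}.
State b is in {z, a, b}.

Yes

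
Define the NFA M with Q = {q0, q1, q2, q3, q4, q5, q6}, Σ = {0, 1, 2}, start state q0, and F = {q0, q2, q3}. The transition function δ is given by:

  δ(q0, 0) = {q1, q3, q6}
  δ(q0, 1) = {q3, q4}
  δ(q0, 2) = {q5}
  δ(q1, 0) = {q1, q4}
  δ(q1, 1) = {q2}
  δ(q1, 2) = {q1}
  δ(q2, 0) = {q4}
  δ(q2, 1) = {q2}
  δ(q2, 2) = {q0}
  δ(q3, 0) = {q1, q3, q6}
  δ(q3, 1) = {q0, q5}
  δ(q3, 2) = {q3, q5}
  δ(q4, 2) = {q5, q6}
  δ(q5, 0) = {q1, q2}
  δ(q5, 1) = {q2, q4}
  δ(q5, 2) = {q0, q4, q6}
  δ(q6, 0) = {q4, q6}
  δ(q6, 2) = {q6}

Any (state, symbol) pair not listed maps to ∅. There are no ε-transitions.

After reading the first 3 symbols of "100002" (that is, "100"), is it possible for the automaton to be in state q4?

Start in {q0}.
Read '1': q0→{q3, q4}; now {q3, q4}.
Read '0': q3→{q1, q3, q6}, q4→∅; now {q1, q3, q6}.
Read '0': q1→{q1, q4}, q3→{q1, q3, q6}, q6→{q4, q6}; now {q1, q3, q4, q6}.
State q4 is in {q1, q3, q4, q6}.

Yes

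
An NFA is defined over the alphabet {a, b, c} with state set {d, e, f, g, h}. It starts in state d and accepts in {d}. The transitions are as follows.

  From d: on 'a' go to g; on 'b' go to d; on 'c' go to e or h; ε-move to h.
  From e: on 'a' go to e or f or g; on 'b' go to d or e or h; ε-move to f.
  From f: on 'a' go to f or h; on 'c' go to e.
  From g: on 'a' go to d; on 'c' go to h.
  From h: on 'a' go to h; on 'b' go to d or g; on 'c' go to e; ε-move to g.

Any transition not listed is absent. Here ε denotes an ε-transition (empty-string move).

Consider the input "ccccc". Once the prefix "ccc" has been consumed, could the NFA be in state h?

Yes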